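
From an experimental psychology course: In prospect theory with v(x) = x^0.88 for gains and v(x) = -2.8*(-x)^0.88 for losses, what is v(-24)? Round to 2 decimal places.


Since x = -24 < 0, use v(x) = -lambda*(-x)^alpha
(-x) = 24
24^0.88 = 16.3903
v(-24) = -2.8 * 16.3903
= -45.89


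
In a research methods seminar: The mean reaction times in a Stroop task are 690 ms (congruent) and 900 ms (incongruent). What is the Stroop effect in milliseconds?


Stroop effect = RT(incongruent) - RT(congruent)
= 900 - 690
= 210 ms


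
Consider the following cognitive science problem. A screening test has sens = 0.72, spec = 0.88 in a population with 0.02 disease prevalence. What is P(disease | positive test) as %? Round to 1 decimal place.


PPV = (sens * prev) / (sens * prev + (1-spec) * (1-prev))
Numerator = 0.72 * 0.02 = 0.0144
P(positive and no disease) = (1 - spec) * (1 - prev) = (1 - 0.88) * (1 - 0.02) = 0.1176
Denominator = 0.0144 + 0.1176 = 0.132
PPV = 0.0144 / 0.132 = 0.109091
As percentage = 10.9


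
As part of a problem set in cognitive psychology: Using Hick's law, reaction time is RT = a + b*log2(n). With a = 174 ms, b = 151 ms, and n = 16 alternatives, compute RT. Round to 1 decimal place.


RT = 174 + 151 * log2(16)
log2(16) = 4.0
RT = 174 + 151 * 4.0
= 174 + 604.0
= 778.0 ms


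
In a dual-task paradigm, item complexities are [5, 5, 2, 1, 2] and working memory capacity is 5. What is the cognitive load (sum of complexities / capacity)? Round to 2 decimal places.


Total complexity = 5 + 5 + 2 + 1 + 2 = 15
Load = total / capacity = 15 / 5
= 3.00


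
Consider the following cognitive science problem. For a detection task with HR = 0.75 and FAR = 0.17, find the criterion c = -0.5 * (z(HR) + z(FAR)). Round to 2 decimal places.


c = -0.5 * (z(HR) + z(FAR))
z(0.75) = 0.6745
z(0.17) = -0.9542
c = -0.5 * (0.6745 + -0.9542)
= -0.5 * -0.2797
= 0.14


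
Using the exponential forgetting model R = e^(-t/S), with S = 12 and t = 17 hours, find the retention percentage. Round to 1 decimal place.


R = e^(-t/S)
-t/S = -17/12 = -1.416667
R = e^(-1.416667) = 0.242521
Percentage = 0.242521 * 100
= 24.3


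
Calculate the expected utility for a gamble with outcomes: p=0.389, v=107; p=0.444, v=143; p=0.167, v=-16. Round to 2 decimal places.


EU = sum(p_i * v_i)
0.389 * 107 = 41.623
0.444 * 143 = 63.492
0.167 * -16 = -2.672
EU = 41.623 + 63.492 + -2.672
= 102.44


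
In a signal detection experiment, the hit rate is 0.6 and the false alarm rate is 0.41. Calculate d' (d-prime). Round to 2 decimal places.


d' = z(HR) - z(FAR)
z(0.6) = 0.2533
z(0.41) = -0.2275
d' = 0.2533 - -0.2275
= 0.48


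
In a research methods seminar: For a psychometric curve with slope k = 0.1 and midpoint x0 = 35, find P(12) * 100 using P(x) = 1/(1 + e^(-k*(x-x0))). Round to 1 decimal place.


P(x) = 1/(1 + e^(-0.1*(12 - 35)))
Exponent = -0.1 * -23 = 2.3
e^(2.3) = 9.974182
P = 1/(1 + 9.974182) = 0.091123
Percentage = 9.1


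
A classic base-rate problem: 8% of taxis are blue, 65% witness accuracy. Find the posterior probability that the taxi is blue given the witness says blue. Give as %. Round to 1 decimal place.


P(blue | says blue) = P(says blue | blue)*P(blue) / [P(says blue | blue)*P(blue) + P(says blue | not blue)*P(not blue)]
Numerator = 0.65 * 0.08 = 0.052
False identification = 0.35 * 0.92 = 0.322
P = 0.052 / (0.052 + 0.322)
= 0.052 / 0.374
As percentage = 13.9


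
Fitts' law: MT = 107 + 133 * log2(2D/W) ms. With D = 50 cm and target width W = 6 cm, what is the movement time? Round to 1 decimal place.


MT = 107 + 133 * log2(2*50/6)
2D/W = 16.666667
log2(16.666667) = 4.0589
MT = 107 + 133 * 4.0589
= 646.8 ms


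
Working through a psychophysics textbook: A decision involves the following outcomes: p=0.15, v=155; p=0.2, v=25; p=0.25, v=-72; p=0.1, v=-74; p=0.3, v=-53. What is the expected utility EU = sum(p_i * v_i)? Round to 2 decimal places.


EU = sum(p_i * v_i)
0.15 * 155 = 23.25
0.2 * 25 = 5.0
0.25 * -72 = -18.0
0.1 * -74 = -7.4
0.3 * -53 = -15.9
EU = 23.25 + 5.0 + -18.0 + -7.4 + -15.9
= -13.05


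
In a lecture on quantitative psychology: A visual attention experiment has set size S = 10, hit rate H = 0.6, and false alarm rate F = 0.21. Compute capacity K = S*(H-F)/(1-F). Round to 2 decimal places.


K = S * (H - F) / (1 - F)
H - F = 0.39
1 - F = 0.79
K = 10 * 0.39 / 0.79
= 4.94


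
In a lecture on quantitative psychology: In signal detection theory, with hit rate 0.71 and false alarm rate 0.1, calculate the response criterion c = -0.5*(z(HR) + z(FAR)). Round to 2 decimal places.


c = -0.5 * (z(HR) + z(FAR))
z(0.71) = 0.5534
z(0.1) = -1.2816
c = -0.5 * (0.5534 + -1.2816)
= -0.5 * -0.7282
= 0.36


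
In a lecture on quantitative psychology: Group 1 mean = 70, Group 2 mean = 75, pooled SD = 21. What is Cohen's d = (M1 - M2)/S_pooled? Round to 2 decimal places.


Cohen's d = (M1 - M2) / S_pooled
= (70 - 75) / 21
= -5 / 21
= -0.24


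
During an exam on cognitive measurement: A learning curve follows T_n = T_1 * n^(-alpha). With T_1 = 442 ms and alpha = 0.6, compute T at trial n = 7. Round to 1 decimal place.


T_n = 442 * 7^(-0.6)
7^(-0.6) = 0.311129
T_n = 442 * 0.311129
= 137.5 ms


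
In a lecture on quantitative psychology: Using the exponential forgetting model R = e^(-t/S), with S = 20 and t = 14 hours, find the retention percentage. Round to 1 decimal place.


R = e^(-t/S)
-t/S = -14/20 = -0.7
R = e^(-0.7) = 0.496585
Percentage = 0.496585 * 100
= 49.7


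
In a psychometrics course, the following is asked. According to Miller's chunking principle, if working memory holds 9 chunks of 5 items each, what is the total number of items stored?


Total items = chunks * items_per_chunk
= 9 * 5
= 45


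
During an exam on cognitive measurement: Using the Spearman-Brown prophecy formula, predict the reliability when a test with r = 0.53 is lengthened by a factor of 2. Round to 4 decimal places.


r_new = n*r / (1 + (n-1)*r)
Numerator = 2 * 0.53 = 1.06
Denominator = 1 + 1 * 0.53 = 1.53
r_new = 1.06 / 1.53
= 0.6928


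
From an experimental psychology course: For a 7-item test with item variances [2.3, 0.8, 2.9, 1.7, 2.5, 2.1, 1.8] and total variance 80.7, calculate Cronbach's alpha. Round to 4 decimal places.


alpha = (k/(k-1)) * (1 - sum(s_i^2)/s_total^2)
sum(item variances) = 14.1
k/(k-1) = 7/6 = 1.166667
1 - 14.1/80.7 = 1 - 0.174721 = 0.825279
alpha = 1.166667 * 0.825279
= 0.9628


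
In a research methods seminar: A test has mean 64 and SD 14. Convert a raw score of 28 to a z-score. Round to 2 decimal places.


z = (X - mu) / sigma
= (28 - 64) / 14
= -36 / 14
= -2.57


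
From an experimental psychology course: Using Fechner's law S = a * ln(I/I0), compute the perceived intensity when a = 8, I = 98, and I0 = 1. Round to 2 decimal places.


S = 8 * ln(98/1)
I/I0 = 98.0
ln(98.0) = 4.585
S = 8 * 4.585
= 36.68


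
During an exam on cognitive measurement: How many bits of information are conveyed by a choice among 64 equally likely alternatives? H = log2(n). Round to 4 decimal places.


H = log2(n)
H = log2(64)
= 6.0000


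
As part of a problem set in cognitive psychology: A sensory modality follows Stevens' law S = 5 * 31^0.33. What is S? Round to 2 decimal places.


S = 5 * 31^0.33
31^0.33 = 3.1056
S = 5 * 3.1056
= 15.53


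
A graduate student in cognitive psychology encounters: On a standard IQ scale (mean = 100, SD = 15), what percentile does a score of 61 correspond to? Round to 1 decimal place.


z = (IQ - mean) / SD
z = (61 - 100) / 15 = -2.6
Percentile = Phi(-2.6) * 100
Phi(-2.6) = 0.004661
= 0.5


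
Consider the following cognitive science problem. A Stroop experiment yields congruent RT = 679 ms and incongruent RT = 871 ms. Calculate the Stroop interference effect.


Stroop effect = RT(incongruent) - RT(congruent)
= 871 - 679
= 192 ms


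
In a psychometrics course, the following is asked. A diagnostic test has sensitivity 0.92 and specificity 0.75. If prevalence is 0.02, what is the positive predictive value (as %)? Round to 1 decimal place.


PPV = (sens * prev) / (sens * prev + (1-spec) * (1-prev))
Numerator = 0.92 * 0.02 = 0.0184
P(positive and no disease) = (1 - spec) * (1 - prev) = (1 - 0.75) * (1 - 0.02) = 0.245
Denominator = 0.0184 + 0.245 = 0.2634
PPV = 0.0184 / 0.2634 = 0.069856
As percentage = 7.0


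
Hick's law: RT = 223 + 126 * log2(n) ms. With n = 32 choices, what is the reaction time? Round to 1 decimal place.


RT = 223 + 126 * log2(32)
log2(32) = 5.0
RT = 223 + 126 * 5.0
= 223 + 630.0
= 853.0 ms


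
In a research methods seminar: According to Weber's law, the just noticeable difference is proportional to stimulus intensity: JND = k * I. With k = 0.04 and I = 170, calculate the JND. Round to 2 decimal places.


JND = k * I
JND = 0.04 * 170
= 6.80


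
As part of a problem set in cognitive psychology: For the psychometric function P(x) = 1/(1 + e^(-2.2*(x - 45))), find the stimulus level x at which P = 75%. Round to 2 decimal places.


At P = 0.75: 0.75 = 1/(1 + e^(-k*(x-x0)))
Solving: e^(-k*(x-x0)) = 1/3
x = x0 + ln(3)/k
ln(3) = 1.0986
x = 45 + 1.0986/2.2
= 45 + 0.4994
= 45.50


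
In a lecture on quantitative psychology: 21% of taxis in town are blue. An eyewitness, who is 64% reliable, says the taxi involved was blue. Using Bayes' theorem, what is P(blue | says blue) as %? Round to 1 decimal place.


P(blue | says blue) = P(says blue | blue)*P(blue) / [P(says blue | blue)*P(blue) + P(says blue | not blue)*P(not blue)]
Numerator = 0.64 * 0.21 = 0.1344
False identification = 0.36 * 0.79 = 0.2844
P = 0.1344 / (0.1344 + 0.2844)
= 0.1344 / 0.4188
As percentage = 32.1


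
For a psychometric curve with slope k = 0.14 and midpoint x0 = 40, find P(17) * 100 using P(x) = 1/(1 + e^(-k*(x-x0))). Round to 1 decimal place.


P(x) = 1/(1 + e^(-0.14*(17 - 40)))
Exponent = -0.14 * -23 = 3.22
e^(3.22) = 25.02812
P = 1/(1 + 25.02812) = 0.03842
Percentage = 3.8


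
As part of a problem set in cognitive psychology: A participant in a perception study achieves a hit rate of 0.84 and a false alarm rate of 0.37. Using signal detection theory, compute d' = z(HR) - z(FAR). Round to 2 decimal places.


d' = z(HR) - z(FAR)
z(0.84) = 0.9945
z(0.37) = -0.3319
d' = 0.9945 - -0.3319
= 1.33


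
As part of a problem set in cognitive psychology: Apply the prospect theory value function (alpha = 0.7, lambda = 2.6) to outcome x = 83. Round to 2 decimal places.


Since x = 83 >= 0, use v(x) = x^0.7
83^0.7 = 22.0473
v(83) = 22.05


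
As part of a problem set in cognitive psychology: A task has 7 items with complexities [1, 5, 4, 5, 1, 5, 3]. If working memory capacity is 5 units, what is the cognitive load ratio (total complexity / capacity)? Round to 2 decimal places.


Total complexity = 1 + 5 + 4 + 5 + 1 + 5 + 3 = 24
Load = total / capacity = 24 / 5
= 4.80


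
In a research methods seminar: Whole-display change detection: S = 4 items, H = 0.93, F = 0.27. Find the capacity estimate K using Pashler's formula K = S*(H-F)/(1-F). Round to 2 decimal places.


K = S * (H - F) / (1 - F)
H - F = 0.66
1 - F = 0.73
K = 4 * 0.66 / 0.73
= 3.62


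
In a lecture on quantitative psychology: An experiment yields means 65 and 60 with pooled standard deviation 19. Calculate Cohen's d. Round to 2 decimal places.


Cohen's d = (M1 - M2) / S_pooled
= (65 - 60) / 19
= 5 / 19
= 0.26


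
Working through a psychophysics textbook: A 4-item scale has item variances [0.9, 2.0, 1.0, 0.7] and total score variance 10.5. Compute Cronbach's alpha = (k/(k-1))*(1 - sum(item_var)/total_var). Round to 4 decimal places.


alpha = (k/(k-1)) * (1 - sum(s_i^2)/s_total^2)
sum(item variances) = 4.6
k/(k-1) = 4/3 = 1.333333
1 - 4.6/10.5 = 1 - 0.438095 = 0.561905
alpha = 1.333333 * 0.561905
= 0.7492


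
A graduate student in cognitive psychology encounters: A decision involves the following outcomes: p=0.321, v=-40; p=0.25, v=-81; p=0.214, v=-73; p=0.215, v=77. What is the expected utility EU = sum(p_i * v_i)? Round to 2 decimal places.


EU = sum(p_i * v_i)
0.321 * -40 = -12.84
0.25 * -81 = -20.25
0.214 * -73 = -15.622
0.215 * 77 = 16.555
EU = -12.84 + -20.25 + -15.622 + 16.555
= -32.16


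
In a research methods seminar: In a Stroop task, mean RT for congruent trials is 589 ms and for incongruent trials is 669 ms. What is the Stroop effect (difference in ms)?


Stroop effect = RT(incongruent) - RT(congruent)
= 669 - 589
= 80 ms


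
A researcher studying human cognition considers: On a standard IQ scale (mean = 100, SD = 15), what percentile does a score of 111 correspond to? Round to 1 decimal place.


z = (IQ - mean) / SD
z = (111 - 100) / 15 = 0.7333
Percentile = Phi(0.7333) * 100
Phi(0.7333) = 0.768312
= 76.8


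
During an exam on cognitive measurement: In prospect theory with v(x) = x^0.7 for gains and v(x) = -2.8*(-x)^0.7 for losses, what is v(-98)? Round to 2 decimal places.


Since x = -98 < 0, use v(x) = -lambda*(-x)^alpha
(-x) = 98
98^0.7 = 24.7661
v(-98) = -2.8 * 24.7661
= -69.35


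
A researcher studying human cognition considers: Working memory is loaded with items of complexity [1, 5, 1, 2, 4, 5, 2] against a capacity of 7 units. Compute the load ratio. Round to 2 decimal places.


Total complexity = 1 + 5 + 1 + 2 + 4 + 5 + 2 = 20
Load = total / capacity = 20 / 7
= 2.86


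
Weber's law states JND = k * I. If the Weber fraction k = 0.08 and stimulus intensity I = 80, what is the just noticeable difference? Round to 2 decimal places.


JND = k * I
JND = 0.08 * 80
= 6.40


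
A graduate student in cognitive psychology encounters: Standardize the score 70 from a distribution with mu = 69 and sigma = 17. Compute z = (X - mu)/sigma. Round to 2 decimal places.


z = (X - mu) / sigma
= (70 - 69) / 17
= 1 / 17
= 0.06


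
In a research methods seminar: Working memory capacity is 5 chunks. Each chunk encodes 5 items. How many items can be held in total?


Total items = chunks * items_per_chunk
= 5 * 5
= 25


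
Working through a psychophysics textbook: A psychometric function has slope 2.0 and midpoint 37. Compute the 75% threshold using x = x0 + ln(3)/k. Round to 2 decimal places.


At P = 0.75: 0.75 = 1/(1 + e^(-k*(x-x0)))
Solving: e^(-k*(x-x0)) = 1/3
x = x0 + ln(3)/k
ln(3) = 1.0986
x = 37 + 1.0986/2.0
= 37 + 0.5493
= 37.55


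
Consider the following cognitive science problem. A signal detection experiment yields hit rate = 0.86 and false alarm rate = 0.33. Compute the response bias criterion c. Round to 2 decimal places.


c = -0.5 * (z(HR) + z(FAR))
z(0.86) = 1.0803
z(0.33) = -0.4399
c = -0.5 * (1.0803 + -0.4399)
= -0.5 * 0.6404
= -0.32


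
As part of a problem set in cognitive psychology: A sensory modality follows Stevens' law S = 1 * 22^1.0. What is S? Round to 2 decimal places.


S = 1 * 22^1.0
22^1.0 = 22.0
S = 1 * 22.0
= 22.00


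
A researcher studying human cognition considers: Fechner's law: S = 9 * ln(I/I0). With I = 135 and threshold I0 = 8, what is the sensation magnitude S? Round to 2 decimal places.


S = 9 * ln(135/8)
I/I0 = 16.875
ln(16.875) = 2.8258
S = 9 * 2.8258
= 25.43


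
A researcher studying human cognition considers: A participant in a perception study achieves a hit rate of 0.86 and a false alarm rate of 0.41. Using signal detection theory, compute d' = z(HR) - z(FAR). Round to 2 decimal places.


d' = z(HR) - z(FAR)
z(0.86) = 1.0803
z(0.41) = -0.2275
d' = 1.0803 - -0.2275
= 1.31


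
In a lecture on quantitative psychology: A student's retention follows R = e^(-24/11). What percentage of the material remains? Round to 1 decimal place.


R = e^(-t/S)
-t/S = -24/11 = -2.181818
R = e^(-2.181818) = 0.112836
Percentage = 0.112836 * 100
= 11.3


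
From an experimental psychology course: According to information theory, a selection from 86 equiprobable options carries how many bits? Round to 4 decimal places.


H = log2(n)
H = log2(86)
= 6.4263


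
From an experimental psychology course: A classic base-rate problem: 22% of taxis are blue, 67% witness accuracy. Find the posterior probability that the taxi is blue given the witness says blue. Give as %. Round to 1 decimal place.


P(blue | says blue) = P(says blue | blue)*P(blue) / [P(says blue | blue)*P(blue) + P(says blue | not blue)*P(not blue)]
Numerator = 0.67 * 0.22 = 0.1474
False identification = 0.33 * 0.78 = 0.2574
P = 0.1474 / (0.1474 + 0.2574)
= 0.1474 / 0.4048
As percentage = 36.4


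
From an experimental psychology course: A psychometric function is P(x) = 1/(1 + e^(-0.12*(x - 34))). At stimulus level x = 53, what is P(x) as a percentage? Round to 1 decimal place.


P(x) = 1/(1 + e^(-0.12*(53 - 34)))
Exponent = -0.12 * 19 = -2.28
e^(-2.28) = 0.102284
P = 1/(1 + 0.102284) = 0.907207
Percentage = 90.7


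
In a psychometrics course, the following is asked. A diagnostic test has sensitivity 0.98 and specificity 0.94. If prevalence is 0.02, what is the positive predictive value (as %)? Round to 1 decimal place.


PPV = (sens * prev) / (sens * prev + (1-spec) * (1-prev))
Numerator = 0.98 * 0.02 = 0.0196
P(positive and no disease) = (1 - spec) * (1 - prev) = (1 - 0.94) * (1 - 0.02) = 0.0588
Denominator = 0.0196 + 0.0588 = 0.0784
PPV = 0.0196 / 0.0784 = 0.25
As percentage = 25.0


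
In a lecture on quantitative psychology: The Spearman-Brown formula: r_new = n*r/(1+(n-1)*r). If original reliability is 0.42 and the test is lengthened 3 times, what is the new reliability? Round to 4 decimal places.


r_new = n*r / (1 + (n-1)*r)
Numerator = 3 * 0.42 = 1.26
Denominator = 1 + 2 * 0.42 = 1.84
r_new = 1.26 / 1.84
= 0.6848


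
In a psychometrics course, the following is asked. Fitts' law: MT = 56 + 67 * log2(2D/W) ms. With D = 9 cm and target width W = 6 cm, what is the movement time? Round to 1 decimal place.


MT = 56 + 67 * log2(2*9/6)
2D/W = 3.0
log2(3.0) = 1.585
MT = 56 + 67 * 1.585
= 162.2 ms


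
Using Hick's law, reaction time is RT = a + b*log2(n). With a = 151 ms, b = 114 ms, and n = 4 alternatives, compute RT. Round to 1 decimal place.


RT = 151 + 114 * log2(4)
log2(4) = 2.0
RT = 151 + 114 * 2.0
= 151 + 228.0
= 379.0 ms


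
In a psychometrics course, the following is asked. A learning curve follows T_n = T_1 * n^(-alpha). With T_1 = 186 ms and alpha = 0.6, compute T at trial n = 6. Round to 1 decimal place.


T_n = 186 * 6^(-0.6)
6^(-0.6) = 0.341279
T_n = 186 * 0.341279
= 63.5 ms


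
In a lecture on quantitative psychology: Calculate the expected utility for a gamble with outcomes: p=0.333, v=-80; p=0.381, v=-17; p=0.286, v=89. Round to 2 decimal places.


EU = sum(p_i * v_i)
0.333 * -80 = -26.64
0.381 * -17 = -6.477
0.286 * 89 = 25.454
EU = -26.64 + -6.477 + 25.454
= -7.66


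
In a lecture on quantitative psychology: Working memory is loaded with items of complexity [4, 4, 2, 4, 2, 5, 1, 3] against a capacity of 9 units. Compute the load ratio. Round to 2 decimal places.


Total complexity = 4 + 4 + 2 + 4 + 2 + 5 + 1 + 3 = 25
Load = total / capacity = 25 / 9
= 2.78


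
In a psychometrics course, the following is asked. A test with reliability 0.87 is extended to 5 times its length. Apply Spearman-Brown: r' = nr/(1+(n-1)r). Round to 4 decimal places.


r_new = n*r / (1 + (n-1)*r)
Numerator = 5 * 0.87 = 4.35
Denominator = 1 + 4 * 0.87 = 4.48
r_new = 4.35 / 4.48
= 0.9710


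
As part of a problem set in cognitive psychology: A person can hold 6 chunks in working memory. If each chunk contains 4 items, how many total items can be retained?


Total items = chunks * items_per_chunk
= 6 * 4
= 24


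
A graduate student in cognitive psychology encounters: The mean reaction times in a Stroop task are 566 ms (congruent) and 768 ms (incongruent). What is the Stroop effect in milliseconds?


Stroop effect = RT(incongruent) - RT(congruent)
= 768 - 566
= 202 ms


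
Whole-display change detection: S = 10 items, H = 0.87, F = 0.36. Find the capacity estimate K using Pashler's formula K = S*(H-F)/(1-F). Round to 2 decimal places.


K = S * (H - F) / (1 - F)
H - F = 0.51
1 - F = 0.64
K = 10 * 0.51 / 0.64
= 7.97


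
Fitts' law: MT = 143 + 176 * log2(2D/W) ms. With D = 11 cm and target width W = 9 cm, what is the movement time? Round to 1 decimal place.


MT = 143 + 176 * log2(2*11/9)
2D/W = 2.444444
log2(2.444444) = 1.2895
MT = 143 + 176 * 1.2895
= 370.0 ms


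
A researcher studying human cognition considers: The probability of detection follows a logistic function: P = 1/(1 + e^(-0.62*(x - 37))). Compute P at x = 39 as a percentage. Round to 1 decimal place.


P(x) = 1/(1 + e^(-0.62*(39 - 37)))
Exponent = -0.62 * 2 = -1.24
e^(-1.24) = 0.289384
P = 1/(1 + 0.289384) = 0.775564
Percentage = 77.6


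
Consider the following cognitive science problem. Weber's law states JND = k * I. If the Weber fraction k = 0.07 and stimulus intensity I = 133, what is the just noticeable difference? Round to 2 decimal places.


JND = k * I
JND = 0.07 * 133
= 9.31


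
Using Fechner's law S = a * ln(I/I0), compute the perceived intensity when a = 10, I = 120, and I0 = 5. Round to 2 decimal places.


S = 10 * ln(120/5)
I/I0 = 24.0
ln(24.0) = 3.1781
S = 10 * 3.1781
= 31.78


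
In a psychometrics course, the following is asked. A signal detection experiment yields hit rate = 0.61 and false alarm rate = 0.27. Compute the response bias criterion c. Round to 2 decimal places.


c = -0.5 * (z(HR) + z(FAR))
z(0.61) = 0.2793
z(0.27) = -0.6128
c = -0.5 * (0.2793 + -0.6128)
= -0.5 * -0.3335
= 0.17


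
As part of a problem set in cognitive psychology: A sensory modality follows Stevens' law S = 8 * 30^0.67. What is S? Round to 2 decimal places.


S = 8 * 30^0.67
30^0.67 = 9.765
S = 8 * 9.765
= 78.12


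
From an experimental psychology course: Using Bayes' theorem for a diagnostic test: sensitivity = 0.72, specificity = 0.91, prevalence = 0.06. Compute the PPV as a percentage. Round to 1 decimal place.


PPV = (sens * prev) / (sens * prev + (1-spec) * (1-prev))
Numerator = 0.72 * 0.06 = 0.0432
P(positive and no disease) = (1 - spec) * (1 - prev) = (1 - 0.91) * (1 - 0.06) = 0.0846
Denominator = 0.0432 + 0.0846 = 0.1278
PPV = 0.0432 / 0.1278 = 0.338028
As percentage = 33.8


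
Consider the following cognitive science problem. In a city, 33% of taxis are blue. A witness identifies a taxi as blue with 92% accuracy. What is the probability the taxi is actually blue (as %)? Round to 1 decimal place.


P(blue | says blue) = P(says blue | blue)*P(blue) / [P(says blue | blue)*P(blue) + P(says blue | not blue)*P(not blue)]
Numerator = 0.92 * 0.33 = 0.3036
False identification = 0.08 * 0.67 = 0.0536
P = 0.3036 / (0.3036 + 0.0536)
= 0.3036 / 0.3572
As percentage = 85.0


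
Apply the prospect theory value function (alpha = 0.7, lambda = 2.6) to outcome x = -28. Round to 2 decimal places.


Since x = -28 < 0, use v(x) = -lambda*(-x)^alpha
(-x) = 28
28^0.7 = 10.3041
v(-28) = -2.6 * 10.3041
= -26.79


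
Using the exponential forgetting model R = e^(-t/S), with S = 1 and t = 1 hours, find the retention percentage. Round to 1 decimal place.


R = e^(-t/S)
-t/S = -1/1 = -1.0
R = e^(-1.0) = 0.367879
Percentage = 0.367879 * 100
= 36.8


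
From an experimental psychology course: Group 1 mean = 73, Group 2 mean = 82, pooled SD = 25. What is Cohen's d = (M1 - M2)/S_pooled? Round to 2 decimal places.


Cohen's d = (M1 - M2) / S_pooled
= (73 - 82) / 25
= -9 / 25
= -0.36


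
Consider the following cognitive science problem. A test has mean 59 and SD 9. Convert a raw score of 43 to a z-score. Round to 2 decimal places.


z = (X - mu) / sigma
= (43 - 59) / 9
= -16 / 9
= -1.78


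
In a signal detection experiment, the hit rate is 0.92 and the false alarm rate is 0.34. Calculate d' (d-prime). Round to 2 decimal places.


d' = z(HR) - z(FAR)
z(0.92) = 1.4051
z(0.34) = -0.4125
d' = 1.4051 - -0.4125
= 1.82


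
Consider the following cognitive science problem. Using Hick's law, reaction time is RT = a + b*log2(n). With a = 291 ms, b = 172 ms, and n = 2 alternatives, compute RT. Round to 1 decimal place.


RT = 291 + 172 * log2(2)
log2(2) = 1.0
RT = 291 + 172 * 1.0
= 291 + 172.0
= 463.0 ms


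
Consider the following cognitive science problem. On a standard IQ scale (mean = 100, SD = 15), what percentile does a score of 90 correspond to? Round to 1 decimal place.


z = (IQ - mean) / SD
z = (90 - 100) / 15 = -0.6667
Percentile = Phi(-0.6667) * 100
Phi(-0.6667) = 0.252482
= 25.2


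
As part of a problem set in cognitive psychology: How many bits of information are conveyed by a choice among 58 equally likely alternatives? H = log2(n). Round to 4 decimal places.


H = log2(n)
H = log2(58)
= 5.8580


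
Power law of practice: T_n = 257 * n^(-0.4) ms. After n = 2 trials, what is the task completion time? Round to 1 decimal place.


T_n = 257 * 2^(-0.4)
2^(-0.4) = 0.757858
T_n = 257 * 0.757858
= 194.8 ms


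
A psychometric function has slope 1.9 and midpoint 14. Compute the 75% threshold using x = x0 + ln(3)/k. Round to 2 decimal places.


At P = 0.75: 0.75 = 1/(1 + e^(-k*(x-x0)))
Solving: e^(-k*(x-x0)) = 1/3
x = x0 + ln(3)/k
ln(3) = 1.0986
x = 14 + 1.0986/1.9
= 14 + 0.5782
= 14.58


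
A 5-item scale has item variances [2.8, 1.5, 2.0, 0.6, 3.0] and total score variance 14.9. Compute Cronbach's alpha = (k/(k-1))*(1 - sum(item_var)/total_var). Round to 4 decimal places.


alpha = (k/(k-1)) * (1 - sum(s_i^2)/s_total^2)
sum(item variances) = 9.9
k/(k-1) = 5/4 = 1.25
1 - 9.9/14.9 = 1 - 0.66443 = 0.33557
alpha = 1.25 * 0.33557
= 0.4195


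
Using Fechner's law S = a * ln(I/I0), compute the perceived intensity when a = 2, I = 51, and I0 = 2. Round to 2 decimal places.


S = 2 * ln(51/2)
I/I0 = 25.5
ln(25.5) = 3.2387
S = 2 * 3.2387
= 6.48


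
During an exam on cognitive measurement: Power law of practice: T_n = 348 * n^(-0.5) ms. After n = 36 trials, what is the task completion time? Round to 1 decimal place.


T_n = 348 * 36^(-0.5)
36^(-0.5) = 0.166667
T_n = 348 * 0.166667
= 58.0 ms


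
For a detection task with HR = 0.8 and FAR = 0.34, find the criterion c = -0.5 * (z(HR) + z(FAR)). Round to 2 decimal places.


c = -0.5 * (z(HR) + z(FAR))
z(0.8) = 0.8416
z(0.34) = -0.4125
c = -0.5 * (0.8416 + -0.4125)
= -0.5 * 0.4291
= -0.21


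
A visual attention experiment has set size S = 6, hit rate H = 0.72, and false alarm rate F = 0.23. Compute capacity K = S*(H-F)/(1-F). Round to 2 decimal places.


K = S * (H - F) / (1 - F)
H - F = 0.49
1 - F = 0.77
K = 6 * 0.49 / 0.77
= 3.82


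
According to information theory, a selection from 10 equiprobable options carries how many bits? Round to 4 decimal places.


H = log2(n)
H = log2(10)
= 3.3219


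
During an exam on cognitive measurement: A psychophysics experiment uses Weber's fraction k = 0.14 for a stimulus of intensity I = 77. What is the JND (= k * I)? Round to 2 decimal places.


JND = k * I
JND = 0.14 * 77
= 10.78


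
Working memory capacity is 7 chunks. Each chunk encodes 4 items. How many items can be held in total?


Total items = chunks * items_per_chunk
= 7 * 4
= 28


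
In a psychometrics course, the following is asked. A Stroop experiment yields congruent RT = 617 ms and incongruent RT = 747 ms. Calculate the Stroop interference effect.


Stroop effect = RT(incongruent) - RT(congruent)
= 747 - 617
= 130 ms


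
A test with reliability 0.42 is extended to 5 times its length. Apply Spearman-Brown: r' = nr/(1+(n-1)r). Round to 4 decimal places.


r_new = n*r / (1 + (n-1)*r)
Numerator = 5 * 0.42 = 2.1
Denominator = 1 + 4 * 0.42 = 2.68
r_new = 2.1 / 2.68
= 0.7836


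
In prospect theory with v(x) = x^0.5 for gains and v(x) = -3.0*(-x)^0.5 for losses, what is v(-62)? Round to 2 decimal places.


Since x = -62 < 0, use v(x) = -lambda*(-x)^alpha
(-x) = 62
62^0.5 = 7.874
v(-62) = -3.0 * 7.874
= -23.62


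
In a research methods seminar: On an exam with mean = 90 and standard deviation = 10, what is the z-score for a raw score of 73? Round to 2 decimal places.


z = (X - mu) / sigma
= (73 - 90) / 10
= -17 / 10
= -1.70


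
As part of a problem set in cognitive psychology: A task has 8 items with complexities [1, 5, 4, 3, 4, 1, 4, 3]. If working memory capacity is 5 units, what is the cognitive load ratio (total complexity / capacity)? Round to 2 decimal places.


Total complexity = 1 + 5 + 4 + 3 + 4 + 1 + 4 + 3 = 25
Load = total / capacity = 25 / 5
= 5.00


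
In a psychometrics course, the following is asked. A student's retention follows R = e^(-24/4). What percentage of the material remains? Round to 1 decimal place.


R = e^(-t/S)
-t/S = -24/4 = -6.0
R = e^(-6.0) = 0.002479
Percentage = 0.002479 * 100
= 0.2


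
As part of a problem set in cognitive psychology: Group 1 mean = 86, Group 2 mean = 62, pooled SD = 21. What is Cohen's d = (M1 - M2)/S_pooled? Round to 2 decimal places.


Cohen's d = (M1 - M2) / S_pooled
= (86 - 62) / 21
= 24 / 21
= 1.14


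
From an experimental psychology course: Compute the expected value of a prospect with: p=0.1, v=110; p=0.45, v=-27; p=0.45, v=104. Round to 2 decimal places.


EU = sum(p_i * v_i)
0.1 * 110 = 11.0
0.45 * -27 = -12.15
0.45 * 104 = 46.8
EU = 11.0 + -12.15 + 46.8
= 45.65


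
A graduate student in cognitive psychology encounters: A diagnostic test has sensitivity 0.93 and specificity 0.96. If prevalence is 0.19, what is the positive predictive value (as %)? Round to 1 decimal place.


PPV = (sens * prev) / (sens * prev + (1-spec) * (1-prev))
Numerator = 0.93 * 0.19 = 0.1767
P(positive and no disease) = (1 - spec) * (1 - prev) = (1 - 0.96) * (1 - 0.19) = 0.0324
Denominator = 0.1767 + 0.0324 = 0.2091
PPV = 0.1767 / 0.2091 = 0.84505
As percentage = 84.5


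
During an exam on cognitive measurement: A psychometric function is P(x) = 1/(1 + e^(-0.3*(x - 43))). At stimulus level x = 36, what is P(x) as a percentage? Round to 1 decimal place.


P(x) = 1/(1 + e^(-0.3*(36 - 43)))
Exponent = -0.3 * -7 = 2.1
e^(2.1) = 8.16617
P = 1/(1 + 8.16617) = 0.109097
Percentage = 10.9


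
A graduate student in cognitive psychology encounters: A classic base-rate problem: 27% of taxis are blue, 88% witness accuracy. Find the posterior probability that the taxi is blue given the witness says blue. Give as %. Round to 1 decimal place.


P(blue | says blue) = P(says blue | blue)*P(blue) / [P(says blue | blue)*P(blue) + P(says blue | not blue)*P(not blue)]
Numerator = 0.88 * 0.27 = 0.2376
False identification = 0.12 * 0.73 = 0.0876
P = 0.2376 / (0.2376 + 0.0876)
= 0.2376 / 0.3252
As percentage = 73.1


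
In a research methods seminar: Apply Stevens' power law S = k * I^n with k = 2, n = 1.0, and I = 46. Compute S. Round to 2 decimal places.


S = 2 * 46^1.0
46^1.0 = 46.0
S = 2 * 46.0
= 92.00


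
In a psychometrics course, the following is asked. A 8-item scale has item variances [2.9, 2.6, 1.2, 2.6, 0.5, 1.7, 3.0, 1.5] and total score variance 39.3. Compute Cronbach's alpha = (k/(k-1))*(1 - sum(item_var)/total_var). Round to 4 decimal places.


alpha = (k/(k-1)) * (1 - sum(s_i^2)/s_total^2)
sum(item variances) = 16.0
k/(k-1) = 8/7 = 1.142857
1 - 16.0/39.3 = 1 - 0.407125 = 0.592875
alpha = 1.142857 * 0.592875
= 0.6776


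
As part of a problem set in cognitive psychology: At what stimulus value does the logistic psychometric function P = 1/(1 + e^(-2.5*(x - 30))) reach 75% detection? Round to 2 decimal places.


At P = 0.75: 0.75 = 1/(1 + e^(-k*(x-x0)))
Solving: e^(-k*(x-x0)) = 1/3
x = x0 + ln(3)/k
ln(3) = 1.0986
x = 30 + 1.0986/2.5
= 30 + 0.4394
= 30.44


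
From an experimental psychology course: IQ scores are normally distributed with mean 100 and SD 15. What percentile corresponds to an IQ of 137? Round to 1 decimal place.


z = (IQ - mean) / SD
z = (137 - 100) / 15 = 2.4667
Percentile = Phi(2.4667) * 100
Phi(2.4667) = 0.993182
= 99.3


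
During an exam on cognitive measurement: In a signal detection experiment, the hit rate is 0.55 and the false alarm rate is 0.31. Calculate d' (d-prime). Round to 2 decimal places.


d' = z(HR) - z(FAR)
z(0.55) = 0.1257
z(0.31) = -0.4959
d' = 0.1257 - -0.4959
= 0.62


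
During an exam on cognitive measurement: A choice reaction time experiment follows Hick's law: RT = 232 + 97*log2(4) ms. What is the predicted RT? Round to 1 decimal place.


RT = 232 + 97 * log2(4)
log2(4) = 2.0
RT = 232 + 97 * 2.0
= 232 + 194.0
= 426.0 ms


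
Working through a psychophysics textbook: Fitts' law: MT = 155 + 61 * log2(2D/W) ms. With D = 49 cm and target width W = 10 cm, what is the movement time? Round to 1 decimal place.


MT = 155 + 61 * log2(2*49/10)
2D/W = 9.8
log2(9.8) = 3.2928
MT = 155 + 61 * 3.2928
= 355.9 ms


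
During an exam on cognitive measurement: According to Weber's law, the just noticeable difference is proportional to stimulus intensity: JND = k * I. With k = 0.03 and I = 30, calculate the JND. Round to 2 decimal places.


JND = k * I
JND = 0.03 * 30
= 0.90


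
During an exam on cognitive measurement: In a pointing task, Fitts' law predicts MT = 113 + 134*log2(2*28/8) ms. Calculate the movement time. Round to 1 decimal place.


MT = 113 + 134 * log2(2*28/8)
2D/W = 7.0
log2(7.0) = 2.8074
MT = 113 + 134 * 2.8074
= 489.2 ms


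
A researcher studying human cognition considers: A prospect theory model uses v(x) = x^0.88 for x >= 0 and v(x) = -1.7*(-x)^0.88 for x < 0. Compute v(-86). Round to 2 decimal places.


Since x = -86 < 0, use v(x) = -lambda*(-x)^alpha
(-x) = 86
86^0.88 = 50.3917
v(-86) = -1.7 * 50.3917
= -85.67


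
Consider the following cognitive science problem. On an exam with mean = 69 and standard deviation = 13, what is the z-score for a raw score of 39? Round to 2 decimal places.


z = (X - mu) / sigma
= (39 - 69) / 13
= -30 / 13
= -2.31


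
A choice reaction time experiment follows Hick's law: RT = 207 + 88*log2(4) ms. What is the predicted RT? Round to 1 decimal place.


RT = 207 + 88 * log2(4)
log2(4) = 2.0
RT = 207 + 88 * 2.0
= 207 + 176.0
= 383.0 ms


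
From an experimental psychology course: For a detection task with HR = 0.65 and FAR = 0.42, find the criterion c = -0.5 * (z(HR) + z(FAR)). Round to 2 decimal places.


c = -0.5 * (z(HR) + z(FAR))
z(0.65) = 0.3853
z(0.42) = -0.2019
c = -0.5 * (0.3853 + -0.2019)
= -0.5 * 0.1834
= -0.09


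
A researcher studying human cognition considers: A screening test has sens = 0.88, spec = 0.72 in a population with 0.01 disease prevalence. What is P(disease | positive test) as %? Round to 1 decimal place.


PPV = (sens * prev) / (sens * prev + (1-spec) * (1-prev))
Numerator = 0.88 * 0.01 = 0.0088
P(positive and no disease) = (1 - spec) * (1 - prev) = (1 - 0.72) * (1 - 0.01) = 0.2772
Denominator = 0.0088 + 0.2772 = 0.286
PPV = 0.0088 / 0.286 = 0.030769
As percentage = 3.1


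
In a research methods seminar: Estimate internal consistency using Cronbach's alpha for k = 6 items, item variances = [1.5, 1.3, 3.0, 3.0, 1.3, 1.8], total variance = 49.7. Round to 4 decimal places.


alpha = (k/(k-1)) * (1 - sum(s_i^2)/s_total^2)
sum(item variances) = 11.9
k/(k-1) = 6/5 = 1.2
1 - 11.9/49.7 = 1 - 0.239437 = 0.760563
alpha = 1.2 * 0.760563
= 0.9127


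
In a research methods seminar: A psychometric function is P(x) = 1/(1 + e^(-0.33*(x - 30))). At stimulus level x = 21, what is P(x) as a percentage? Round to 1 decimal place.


P(x) = 1/(1 + e^(-0.33*(21 - 30)))
Exponent = -0.33 * -9 = 2.97
e^(2.97) = 19.49192
P = 1/(1 + 19.49192) = 0.0488
Percentage = 4.9


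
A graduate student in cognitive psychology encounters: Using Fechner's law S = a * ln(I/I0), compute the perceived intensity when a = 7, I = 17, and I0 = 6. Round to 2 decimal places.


S = 7 * ln(17/6)
I/I0 = 2.833333
ln(2.833333) = 1.0415
S = 7 * 1.0415
= 7.29


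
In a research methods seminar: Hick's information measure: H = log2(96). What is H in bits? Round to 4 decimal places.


H = log2(n)
H = log2(96)
= 6.5850


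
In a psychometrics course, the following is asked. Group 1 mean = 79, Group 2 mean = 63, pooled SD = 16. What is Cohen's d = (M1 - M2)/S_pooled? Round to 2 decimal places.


Cohen's d = (M1 - M2) / S_pooled
= (79 - 63) / 16
= 16 / 16
= 1.00


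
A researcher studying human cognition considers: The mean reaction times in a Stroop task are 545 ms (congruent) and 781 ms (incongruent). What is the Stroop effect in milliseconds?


Stroop effect = RT(incongruent) - RT(congruent)
= 781 - 545
= 236 ms


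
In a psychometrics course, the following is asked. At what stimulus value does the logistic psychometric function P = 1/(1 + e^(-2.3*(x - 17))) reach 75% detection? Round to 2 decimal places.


At P = 0.75: 0.75 = 1/(1 + e^(-k*(x-x0)))
Solving: e^(-k*(x-x0)) = 1/3
x = x0 + ln(3)/k
ln(3) = 1.0986
x = 17 + 1.0986/2.3
= 17 + 0.4777
= 17.48


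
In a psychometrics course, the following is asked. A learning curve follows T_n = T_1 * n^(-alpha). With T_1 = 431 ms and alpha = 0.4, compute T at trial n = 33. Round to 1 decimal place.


T_n = 431 * 33^(-0.4)
33^(-0.4) = 0.246942
T_n = 431 * 0.246942
= 106.4 ms


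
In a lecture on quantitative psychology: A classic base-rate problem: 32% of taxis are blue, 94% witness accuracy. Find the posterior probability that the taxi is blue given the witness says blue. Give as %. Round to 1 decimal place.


P(blue | says blue) = P(says blue | blue)*P(blue) / [P(says blue | blue)*P(blue) + P(says blue | not blue)*P(not blue)]
Numerator = 0.94 * 0.32 = 0.3008
False identification = 0.06 * 0.68 = 0.0408
P = 0.3008 / (0.3008 + 0.0408)
= 0.3008 / 0.3416
As percentage = 88.1


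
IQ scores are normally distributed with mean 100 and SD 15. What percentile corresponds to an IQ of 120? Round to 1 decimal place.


z = (IQ - mean) / SD
z = (120 - 100) / 15 = 1.3333
Percentile = Phi(1.3333) * 100
Phi(1.3333) = 0.908783
= 90.9


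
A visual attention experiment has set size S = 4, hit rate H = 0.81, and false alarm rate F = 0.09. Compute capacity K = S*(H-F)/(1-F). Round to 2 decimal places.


K = S * (H - F) / (1 - F)
H - F = 0.72
1 - F = 0.91
K = 4 * 0.72 / 0.91
= 3.16


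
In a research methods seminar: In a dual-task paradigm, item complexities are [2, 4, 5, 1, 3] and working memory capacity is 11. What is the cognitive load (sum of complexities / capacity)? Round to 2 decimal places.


Total complexity = 2 + 4 + 5 + 1 + 3 = 15
Load = total / capacity = 15 / 11
= 1.36


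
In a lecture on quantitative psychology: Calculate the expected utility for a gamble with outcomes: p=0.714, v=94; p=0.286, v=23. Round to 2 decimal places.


EU = sum(p_i * v_i)
0.714 * 94 = 67.116
0.286 * 23 = 6.578
EU = 67.116 + 6.578
= 73.69


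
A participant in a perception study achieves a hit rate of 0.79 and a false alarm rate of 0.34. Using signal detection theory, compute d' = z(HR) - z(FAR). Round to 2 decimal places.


d' = z(HR) - z(FAR)
z(0.79) = 0.8064
z(0.34) = -0.4125
d' = 0.8064 - -0.4125
= 1.22


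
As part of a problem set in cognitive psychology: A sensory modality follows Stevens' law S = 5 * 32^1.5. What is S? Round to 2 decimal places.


S = 5 * 32^1.5
32^1.5 = 181.0193
S = 5 * 181.0193
= 905.10


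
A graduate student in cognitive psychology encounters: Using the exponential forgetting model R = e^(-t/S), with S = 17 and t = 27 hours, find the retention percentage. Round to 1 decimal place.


R = e^(-t/S)
-t/S = -27/17 = -1.588235
R = e^(-1.588235) = 0.204286
Percentage = 0.204286 * 100
= 20.4


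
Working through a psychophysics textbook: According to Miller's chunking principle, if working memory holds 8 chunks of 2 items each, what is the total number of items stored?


Total items = chunks * items_per_chunk
= 8 * 2
= 16


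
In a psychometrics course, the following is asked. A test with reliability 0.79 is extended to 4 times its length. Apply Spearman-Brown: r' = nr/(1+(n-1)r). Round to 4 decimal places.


r_new = n*r / (1 + (n-1)*r)
Numerator = 4 * 0.79 = 3.16
Denominator = 1 + 3 * 0.79 = 3.37
r_new = 3.16 / 3.37
= 0.9377
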